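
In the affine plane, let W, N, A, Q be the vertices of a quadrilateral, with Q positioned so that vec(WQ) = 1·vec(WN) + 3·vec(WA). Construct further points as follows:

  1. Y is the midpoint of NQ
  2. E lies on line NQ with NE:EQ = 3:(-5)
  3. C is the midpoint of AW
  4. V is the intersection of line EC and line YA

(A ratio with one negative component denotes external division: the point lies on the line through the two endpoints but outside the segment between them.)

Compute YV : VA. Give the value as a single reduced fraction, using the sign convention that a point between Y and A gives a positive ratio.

Choose coordinates W = (0, 0), N = (1, 0), A = (0, 1), Q = (1, 3).
1. Y is the midpoint of NQ ⇒ Y = (1, 3/2)
2. E lies on line NQ with NE:EQ = 3:(-5) ⇒ E = (1, -9/2)
3. C is the midpoint of AW ⇒ C = (0, 1/2)
4. V is the intersection of line EC and line YA ⇒ V = (-1/11, 21/22)
V = Y + t·(A−Y) with t = 12/11, so YV:VA = t:(1−t) = 12/11:-1/11

YV:VA = -12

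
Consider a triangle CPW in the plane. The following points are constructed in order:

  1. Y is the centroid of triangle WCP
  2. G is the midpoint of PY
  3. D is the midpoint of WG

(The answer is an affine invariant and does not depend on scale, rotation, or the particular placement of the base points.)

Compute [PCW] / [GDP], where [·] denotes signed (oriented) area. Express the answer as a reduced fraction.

[PCW]:[GDP] = 12

Assign C = (0, 0), P = (1, 0), W = (0, 1) — the answer is frame-independent, so this choice is without loss of generality.
1. Y is the centroid of triangle WCP ⇒ Y = (1/3, 1/3)
2. G is the midpoint of PY ⇒ G = (2/3, 1/6)
3. D is the midpoint of WG ⇒ D = (1/3, 7/12)
2·[PCW] = -1, 2·[GDP] = -1/12
[PCW]:[GDP] = -1:-1/12 = 12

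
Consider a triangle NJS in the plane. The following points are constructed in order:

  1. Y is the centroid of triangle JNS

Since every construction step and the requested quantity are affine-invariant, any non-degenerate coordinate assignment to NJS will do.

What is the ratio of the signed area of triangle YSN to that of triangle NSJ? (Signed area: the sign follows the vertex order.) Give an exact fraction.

[YSN]:[NSJ] = -1/3

Assign N = (0, 0), J = (1, 0), S = (0, 1) — the answer is frame-independent, so this choice is without loss of generality.
1. Y is the centroid of triangle JNS ⇒ Y = (1/3, 1/3)
2·[YSN] = 1/3, 2·[NSJ] = -1
[YSN]:[NSJ] = 1/3:-1 = -1/3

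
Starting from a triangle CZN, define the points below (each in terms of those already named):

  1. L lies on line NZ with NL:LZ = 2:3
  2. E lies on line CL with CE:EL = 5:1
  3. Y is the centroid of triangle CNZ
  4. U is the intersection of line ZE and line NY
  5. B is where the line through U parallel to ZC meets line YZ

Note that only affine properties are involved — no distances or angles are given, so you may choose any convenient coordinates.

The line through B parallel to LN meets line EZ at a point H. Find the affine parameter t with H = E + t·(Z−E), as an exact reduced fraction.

Work in coordinates with C = (0, 0), Z = (1, 0), N = (0, 1).
1. L lies on line NZ with NL:LZ = 2:3 ⇒ L = (2/5, 3/5)
2. E lies on line CL with CE:EL = 5:1 ⇒ E = (1/3, 1/2)
3. Y is the centroid of triangle CNZ ⇒ Y = (1/3, 1/3)
4. U is the intersection of line ZE and line NY ⇒ U = (1/5, 3/5)
5. B is where the line through U parallel to ZC meets line YZ ⇒ B = (-1/5, 3/5)
through B parallel to LN: direction (-2/5, 2/5); meets EZ at H = (-7/5, 9/5)
H = E + t·(Z−E) with t = -13/5

t = -13/5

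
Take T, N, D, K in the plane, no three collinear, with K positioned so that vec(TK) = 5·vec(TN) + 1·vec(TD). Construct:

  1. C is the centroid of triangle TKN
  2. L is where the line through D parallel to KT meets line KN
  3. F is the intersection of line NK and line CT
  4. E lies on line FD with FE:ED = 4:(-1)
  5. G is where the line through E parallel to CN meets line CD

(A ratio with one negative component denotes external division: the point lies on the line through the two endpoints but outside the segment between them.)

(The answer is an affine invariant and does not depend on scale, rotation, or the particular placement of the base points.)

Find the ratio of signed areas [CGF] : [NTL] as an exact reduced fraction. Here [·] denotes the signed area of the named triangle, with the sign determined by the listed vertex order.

Choose coordinates T = (0, 0), N = (1, 0), D = (0, 1), K = (5, 1).
1. C is the centroid of triangle TKN ⇒ C = (2, 1/3)
2. L is where the line through D parallel to KT meets line KN ⇒ L = (25, 6)
3. F is the intersection of line NK and line CT ⇒ F = (3, 1/2)
4. E lies on line FD with FE:ED = 4:(-1) ⇒ E = (-1, 7/6)
5. G is where the line through E parallel to CN meets line CD ⇒ G = (-3/4, 5/4)
2·[CGF] = -11/8, 2·[NTL] = -6
[CGF]:[NTL] = -11/8:-6 = 11/48

[CGF]:[NTL] = 11/48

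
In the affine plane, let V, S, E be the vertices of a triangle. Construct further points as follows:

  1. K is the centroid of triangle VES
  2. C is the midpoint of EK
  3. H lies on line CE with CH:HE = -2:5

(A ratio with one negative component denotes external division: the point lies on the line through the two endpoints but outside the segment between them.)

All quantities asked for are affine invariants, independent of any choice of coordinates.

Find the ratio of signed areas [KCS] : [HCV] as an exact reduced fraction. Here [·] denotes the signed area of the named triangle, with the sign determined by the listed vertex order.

Work in coordinates with V = (0, 0), S = (1, 0), E = (0, 1).
1. K is the centroid of triangle VES ⇒ K = (1/3, 1/3)
2. C is the midpoint of EK ⇒ C = (1/6, 2/3)
3. H lies on line CE with CH:HE = -2:5 ⇒ H = (5/18, 4/9)
2·[KCS] = -1/6, 2·[HCV] = 1/9
[KCS]:[HCV] = -1/6:1/9 = -3/2

[KCS]:[HCV] = -3/2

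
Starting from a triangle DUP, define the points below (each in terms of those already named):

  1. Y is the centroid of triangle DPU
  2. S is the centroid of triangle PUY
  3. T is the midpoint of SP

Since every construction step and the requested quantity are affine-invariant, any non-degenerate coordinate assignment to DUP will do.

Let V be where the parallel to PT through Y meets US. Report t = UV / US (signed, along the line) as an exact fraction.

t = 2

Assign D = (0, 0), U = (1, 0), P = (0, 1) — the answer is frame-independent, so this choice is without loss of generality.
1. Y is the centroid of triangle DPU ⇒ Y = (1/3, 1/3)
2. S is the centroid of triangle PUY ⇒ S = (4/9, 4/9)
3. T is the midpoint of SP ⇒ T = (2/9, 13/18)
through Y parallel to PT: direction (2/9, -5/18); meets US at V = (-1/9, 8/9)
V = U + t·(S−U) with t = 2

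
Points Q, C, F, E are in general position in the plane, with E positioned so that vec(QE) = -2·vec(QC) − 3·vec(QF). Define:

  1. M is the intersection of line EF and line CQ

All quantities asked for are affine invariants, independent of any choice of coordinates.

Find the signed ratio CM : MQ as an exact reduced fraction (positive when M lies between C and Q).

CM:MQ = -3

Choose coordinates Q = (0, 0), C = (1, 0), F = (0, 1), E = (-2, -3).
1. M is the intersection of line EF and line CQ ⇒ M = (-1/2, 0)
M = C + t·(Q−C) with t = 3/2, so CM:MQ = t:(1−t) = 3/2:-1/2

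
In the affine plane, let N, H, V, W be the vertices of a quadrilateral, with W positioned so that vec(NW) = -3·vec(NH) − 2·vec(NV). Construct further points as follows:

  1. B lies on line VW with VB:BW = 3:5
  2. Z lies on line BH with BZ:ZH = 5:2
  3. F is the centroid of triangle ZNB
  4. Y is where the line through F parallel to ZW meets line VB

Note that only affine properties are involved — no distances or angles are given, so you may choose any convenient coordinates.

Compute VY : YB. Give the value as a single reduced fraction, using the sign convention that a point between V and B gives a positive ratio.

Assign N = (0, 0), H = (1, 0), V = (0, 1), W = (-3, -2) — the answer is frame-independent, so this choice is without loss of generality.
1. B lies on line VW with VB:BW = 3:5 ⇒ B = (-9/8, -1/8)
2. Z lies on line BH with BZ:ZH = 5:2 ⇒ Z = (11/28, -1/28)
3. F is the centroid of triangle ZNB ⇒ F = (-41/168, -3/56)
4. Y is where the line through F parallel to ZW meets line VB ⇒ Y = (-13/6, -7/6)
Y = V + t·(B−V) with t = 52/27, so VY:YB = t:(1−t) = 52/27:-25/27

VY:YB = -52/25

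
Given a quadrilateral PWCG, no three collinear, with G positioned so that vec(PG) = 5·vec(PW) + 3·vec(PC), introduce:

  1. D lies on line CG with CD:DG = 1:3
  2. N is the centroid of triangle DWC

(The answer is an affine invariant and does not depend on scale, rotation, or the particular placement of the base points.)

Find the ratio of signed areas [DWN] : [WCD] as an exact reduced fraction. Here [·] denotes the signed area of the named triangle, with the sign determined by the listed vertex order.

Work in coordinates with P = (0, 0), W = (1, 0), C = (0, 1), G = (5, 3).
1. D lies on line CG with CD:DG = 1:3 ⇒ D = (5/4, 3/2)
2. N is the centroid of triangle DWC ⇒ N = (3/4, 5/6)
2·[DWN] = -7/12, 2·[WCD] = -7/4
[DWN]:[WCD] = -7/12:-7/4 = 1/3

[DWN]:[WCD] = 1/3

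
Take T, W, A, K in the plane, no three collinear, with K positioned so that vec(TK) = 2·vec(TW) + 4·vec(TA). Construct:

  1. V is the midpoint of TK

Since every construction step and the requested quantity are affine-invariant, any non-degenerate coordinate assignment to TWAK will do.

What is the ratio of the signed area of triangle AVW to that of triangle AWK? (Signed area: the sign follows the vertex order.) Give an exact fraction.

[AVW]:[AWK] = -2/5

Set T = (0, 0), W = (1, 0), A = (0, 1), K = (2, 4); any affine frame gives the same invariant.
1. V is the midpoint of TK ⇒ V = (1, 2)
2·[AVW] = -2, 2·[AWK] = 5
[AVW]:[AWK] = -2:5 = -2/5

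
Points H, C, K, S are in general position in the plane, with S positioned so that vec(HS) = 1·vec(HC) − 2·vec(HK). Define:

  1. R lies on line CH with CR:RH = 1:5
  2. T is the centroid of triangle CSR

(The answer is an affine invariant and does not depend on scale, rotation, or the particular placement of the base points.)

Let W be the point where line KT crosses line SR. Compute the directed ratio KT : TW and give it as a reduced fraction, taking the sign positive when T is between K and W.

Set H = (0, 0), C = (1, 0), K = (0, 1), S = (1, -2); any affine frame gives the same invariant.
1. R lies on line CH with CR:RH = 1:5 ⇒ R = (5/6, 0)
2. T is the centroid of triangle CSR ⇒ T = (17/18, -2/3)
line KT meets SR at W = (51/58, -16/29)
T = K + t·(W−K) with t = 29/27, so KT:TW = 29/27:-2/27

KT:TW = -29/2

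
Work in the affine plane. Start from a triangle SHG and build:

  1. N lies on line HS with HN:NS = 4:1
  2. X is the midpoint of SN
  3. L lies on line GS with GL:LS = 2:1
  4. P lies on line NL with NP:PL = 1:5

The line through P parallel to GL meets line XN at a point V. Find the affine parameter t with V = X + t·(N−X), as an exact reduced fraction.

t = 2/3

Set S = (0, 0), H = (1, 0), G = (0, 1); any affine frame gives the same invariant.
1. N lies on line HS with HN:NS = 4:1 ⇒ N = (1/5, 0)
2. X is the midpoint of SN ⇒ X = (1/10, 0)
3. L lies on line GS with GL:LS = 2:1 ⇒ L = (0, 1/3)
4. P lies on line NL with NP:PL = 1:5 ⇒ P = (1/6, 1/18)
through P parallel to GL: direction (0, -2/3); meets XN at V = (1/6, 0)
V = X + t·(N−X) with t = 2/3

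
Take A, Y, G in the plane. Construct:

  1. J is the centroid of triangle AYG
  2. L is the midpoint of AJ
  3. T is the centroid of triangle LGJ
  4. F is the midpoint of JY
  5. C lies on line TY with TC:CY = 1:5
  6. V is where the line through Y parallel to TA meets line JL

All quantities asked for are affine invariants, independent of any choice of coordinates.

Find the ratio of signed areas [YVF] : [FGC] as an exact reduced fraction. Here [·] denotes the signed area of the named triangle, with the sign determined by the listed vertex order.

[YVF]:[FGC] = 126/29

Choose coordinates A = (0, 0), Y = (1, 0), G = (0, 1).
1. J is the centroid of triangle AYG ⇒ J = (1/3, 1/3)
2. L is the midpoint of AJ ⇒ L = (1/6, 1/6)
3. T is the centroid of triangle LGJ ⇒ T = (1/6, 1/2)
4. F is the midpoint of JY ⇒ F = (2/3, 1/6)
5. C lies on line TY with TC:CY = 1:5 ⇒ C = (11/36, 5/12)
6. V is where the line through Y parallel to TA meets line JL ⇒ V = (3/2, 3/2)
2·[YVF] = 7/12, 2·[FGC] = 29/216
[YVF]:[FGC] = 7/12:29/216 = 126/29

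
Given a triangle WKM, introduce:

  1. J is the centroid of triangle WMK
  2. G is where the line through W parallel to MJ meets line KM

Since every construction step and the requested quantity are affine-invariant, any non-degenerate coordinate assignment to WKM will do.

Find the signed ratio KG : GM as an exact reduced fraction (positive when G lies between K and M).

KG:GM = -2

Set W = (0, 0), K = (1, 0), M = (0, 1); any affine frame gives the same invariant.
1. J is the centroid of triangle WMK ⇒ J = (1/3, 1/3)
2. G is where the line through W parallel to MJ meets line KM ⇒ G = (-1, 2)
G = K + t·(M−K) with t = 2, so KG:GM = t:(1−t) = 2:-1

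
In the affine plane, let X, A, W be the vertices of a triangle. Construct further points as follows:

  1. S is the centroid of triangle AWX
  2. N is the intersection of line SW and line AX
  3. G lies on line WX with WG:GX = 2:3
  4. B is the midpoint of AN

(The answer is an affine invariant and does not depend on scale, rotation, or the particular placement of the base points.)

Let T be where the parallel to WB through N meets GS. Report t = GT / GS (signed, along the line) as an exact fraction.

t = 3/8

Work in coordinates with X = (0, 0), A = (1, 0), W = (0, 1).
1. S is the centroid of triangle AWX ⇒ S = (1/3, 1/3)
2. N is the intersection of line SW and line AX ⇒ N = (1/2, 0)
3. G lies on line WX with WG:GX = 2:3 ⇒ G = (0, 3/5)
4. B is the midpoint of AN ⇒ B = (3/4, 0)
through N parallel to WB: direction (3/4, -1); meets GS at T = (1/8, 1/2)
T = G + t·(S−G) with t = 3/8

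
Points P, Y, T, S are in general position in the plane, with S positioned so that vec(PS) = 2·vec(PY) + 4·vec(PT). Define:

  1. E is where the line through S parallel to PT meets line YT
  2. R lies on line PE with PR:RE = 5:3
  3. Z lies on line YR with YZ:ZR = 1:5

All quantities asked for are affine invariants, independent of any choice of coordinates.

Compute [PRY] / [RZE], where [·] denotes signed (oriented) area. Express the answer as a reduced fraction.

Assign P = (0, 0), Y = (1, 0), T = (0, 1), S = (2, 4) — the answer is frame-independent, so this choice is without loss of generality.
1. E is where the line through S parallel to PT meets line YT ⇒ E = (2, -1)
2. R lies on line PE with PR:RE = 5:3 ⇒ R = (5/4, -5/8)
3. Z lies on line YR with YZ:ZR = 1:5 ⇒ Z = (25/24, -5/48)
2·[PRY] = 5/8, 2·[RZE] = -5/16
[PRY]:[RZE] = 5/8:-5/16 = -2

[PRY]:[RZE] = -2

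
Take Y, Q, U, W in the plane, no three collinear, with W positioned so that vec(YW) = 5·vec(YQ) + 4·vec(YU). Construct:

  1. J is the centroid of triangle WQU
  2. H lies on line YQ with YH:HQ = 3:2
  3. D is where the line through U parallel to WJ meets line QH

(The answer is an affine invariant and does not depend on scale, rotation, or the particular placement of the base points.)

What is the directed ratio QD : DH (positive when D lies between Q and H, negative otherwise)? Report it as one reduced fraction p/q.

QD:DH = -40/33

Assign Y = (0, 0), Q = (1, 0), U = (0, 1), W = (5, 4) — the answer is frame-independent, so this choice is without loss of generality.
1. J is the centroid of triangle WQU ⇒ J = (2, 5/3)
2. H lies on line YQ with YH:HQ = 3:2 ⇒ H = (3/5, 0)
3. D is where the line through U parallel to WJ meets line QH ⇒ D = (-9/7, 0)
D = Q + t·(H−Q) with t = 40/7, so QD:DH = t:(1−t) = 40/7:-33/7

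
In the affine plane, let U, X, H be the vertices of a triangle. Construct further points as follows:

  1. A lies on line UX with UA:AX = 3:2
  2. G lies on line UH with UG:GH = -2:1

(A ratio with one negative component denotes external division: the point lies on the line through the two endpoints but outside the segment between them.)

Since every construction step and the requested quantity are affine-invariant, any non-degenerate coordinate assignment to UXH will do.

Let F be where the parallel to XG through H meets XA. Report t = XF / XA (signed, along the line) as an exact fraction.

Assign U = (0, 0), X = (1, 0), H = (0, 1) — the answer is frame-independent, so this choice is without loss of generality.
1. A lies on line UX with UA:AX = 3:2 ⇒ A = (3/5, 0)
2. G lies on line UH with UG:GH = -2:1 ⇒ G = (0, 2)
through H parallel to XG: direction (-1, 2); meets XA at F = (1/2, 0)
F = X + t·(A−X) with t = 5/4

t = 5/4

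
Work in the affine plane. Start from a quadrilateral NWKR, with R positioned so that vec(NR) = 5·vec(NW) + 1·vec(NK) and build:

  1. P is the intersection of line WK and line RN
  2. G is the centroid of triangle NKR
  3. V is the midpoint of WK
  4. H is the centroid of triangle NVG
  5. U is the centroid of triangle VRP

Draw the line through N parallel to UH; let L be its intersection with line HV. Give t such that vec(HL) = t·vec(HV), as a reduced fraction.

t = -68/31

Choose coordinates N = (0, 0), W = (1, 0), K = (0, 1), R = (5, 1).
1. P is the intersection of line WK and line RN ⇒ P = (5/6, 1/6)
2. G is the centroid of triangle NKR ⇒ G = (5/3, 2/3)
3. V is the midpoint of WK ⇒ V = (1/2, 1/2)
4. H is the centroid of triangle NVG ⇒ H = (13/18, 7/18)
5. U is the centroid of triangle VRP ⇒ U = (19/9, 5/9)
through N parallel to UH: direction (-25/18, -1/6); meets HV at L = (75/62, 9/62)
L = H + t·(V−H) with t = -68/31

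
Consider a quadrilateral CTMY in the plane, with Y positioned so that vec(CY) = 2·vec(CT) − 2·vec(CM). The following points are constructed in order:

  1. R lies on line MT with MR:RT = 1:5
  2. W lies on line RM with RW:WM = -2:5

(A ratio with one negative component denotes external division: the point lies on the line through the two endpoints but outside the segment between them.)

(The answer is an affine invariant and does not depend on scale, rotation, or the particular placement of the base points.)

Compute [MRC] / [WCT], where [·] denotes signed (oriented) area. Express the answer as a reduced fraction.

[MRC]:[WCT] = -3/13

Work in coordinates with C = (0, 0), T = (1, 0), M = (0, 1), Y = (2, -2).
1. R lies on line MT with MR:RT = 1:5 ⇒ R = (1/6, 5/6)
2. W lies on line RM with RW:WM = -2:5 ⇒ W = (5/18, 13/18)
2·[MRC] = -1/6, 2·[WCT] = 13/18
[MRC]:[WCT] = -1/6:13/18 = -3/13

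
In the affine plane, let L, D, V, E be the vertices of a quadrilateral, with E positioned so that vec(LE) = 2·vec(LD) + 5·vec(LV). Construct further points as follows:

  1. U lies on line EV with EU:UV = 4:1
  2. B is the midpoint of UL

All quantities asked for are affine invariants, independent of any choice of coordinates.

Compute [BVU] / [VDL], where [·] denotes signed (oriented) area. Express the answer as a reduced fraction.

Set L = (0, 0), D = (1, 0), V = (0, 1), E = (2, 5); any affine frame gives the same invariant.
1. U lies on line EV with EU:UV = 4:1 ⇒ U = (2/5, 9/5)
2. B is the midpoint of UL ⇒ B = (1/5, 9/10)
2·[BVU] = -1/5, 2·[VDL] = -1
[BVU]:[VDL] = -1/5:-1 = 1/5

[BVU]:[VDL] = 1/5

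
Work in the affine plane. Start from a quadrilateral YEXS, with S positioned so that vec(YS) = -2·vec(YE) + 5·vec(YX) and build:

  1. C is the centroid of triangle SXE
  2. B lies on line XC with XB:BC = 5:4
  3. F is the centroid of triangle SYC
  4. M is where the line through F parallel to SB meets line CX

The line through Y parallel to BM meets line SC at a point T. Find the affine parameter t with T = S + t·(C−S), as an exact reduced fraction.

Assign Y = (0, 0), E = (1, 0), X = (0, 1), S = (-2, 5) — the answer is frame-independent, so this choice is without loss of generality.
1. C is the centroid of triangle SXE ⇒ C = (-1/3, 2)
2. B lies on line XC with XB:BC = 5:4 ⇒ B = (-5/27, 14/9)
3. F is the centroid of triangle SYC ⇒ F = (-7/9, 7/3)
4. M is where the line through F parallel to SB meets line CX ⇒ M = (7/54, 11/18)
through Y parallel to BM: direction (17/54, -17/18); meets SC at T = (-7/6, 7/2)
T = S + t·(C−S) with t = 1/2

t = 1/2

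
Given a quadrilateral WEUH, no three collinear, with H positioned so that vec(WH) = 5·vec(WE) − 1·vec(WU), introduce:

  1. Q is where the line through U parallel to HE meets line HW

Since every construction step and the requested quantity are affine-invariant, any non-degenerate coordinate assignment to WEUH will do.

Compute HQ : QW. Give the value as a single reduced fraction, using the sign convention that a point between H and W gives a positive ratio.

HQ:QW = -3/4

Choose coordinates W = (0, 0), E = (1, 0), U = (0, 1), H = (5, -1).
1. Q is where the line through U parallel to HE meets line HW ⇒ Q = (20, -4)
Q = H + t·(W−H) with t = -3, so HQ:QW = t:(1−t) = -3:4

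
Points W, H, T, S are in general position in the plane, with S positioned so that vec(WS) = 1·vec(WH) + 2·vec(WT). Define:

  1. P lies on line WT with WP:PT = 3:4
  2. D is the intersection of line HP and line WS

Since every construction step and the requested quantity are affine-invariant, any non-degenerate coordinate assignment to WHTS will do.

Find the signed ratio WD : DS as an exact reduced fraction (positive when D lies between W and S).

Work in coordinates with W = (0, 0), H = (1, 0), T = (0, 1), S = (1, 2).
1. P lies on line WT with WP:PT = 3:4 ⇒ P = (0, 3/7)
2. D is the intersection of line HP and line WS ⇒ D = (3/17, 6/17)
D = W + t·(S−W) with t = 3/17, so WD:DS = t:(1−t) = 3/17:14/17

WD:DS = 3/14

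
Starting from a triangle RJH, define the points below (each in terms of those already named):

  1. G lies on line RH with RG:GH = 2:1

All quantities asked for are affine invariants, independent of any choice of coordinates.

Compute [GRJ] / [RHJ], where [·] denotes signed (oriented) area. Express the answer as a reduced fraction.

[GRJ]:[RHJ] = -2/3

Work in coordinates with R = (0, 0), J = (1, 0), H = (0, 1).
1. G lies on line RH with RG:GH = 2:1 ⇒ G = (0, 2/3)
2·[GRJ] = 2/3, 2·[RHJ] = -1
[GRJ]:[RHJ] = 2/3:-1 = -2/3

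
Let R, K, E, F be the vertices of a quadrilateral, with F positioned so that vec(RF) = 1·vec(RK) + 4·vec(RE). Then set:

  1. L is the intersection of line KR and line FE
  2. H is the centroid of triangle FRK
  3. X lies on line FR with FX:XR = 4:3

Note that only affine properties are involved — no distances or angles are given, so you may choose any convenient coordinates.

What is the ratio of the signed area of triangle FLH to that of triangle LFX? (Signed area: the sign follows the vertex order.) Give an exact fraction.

Assign R = (0, 0), K = (1, 0), E = (0, 1), F = (1, 4) — the answer is frame-independent, so this choice is without loss of generality.
1. L is the intersection of line KR and line FE ⇒ L = (-1/3, 0)
2. H is the centroid of triangle FRK ⇒ H = (2/3, 4/3)
3. X lies on line FR with FX:XR = 4:3 ⇒ X = (3/7, 12/7)
2·[FLH] = 20/9, 2·[LFX] = -16/21
[FLH]:[LFX] = 20/9:-16/21 = -35/12

[FLH]:[LFX] = -35/12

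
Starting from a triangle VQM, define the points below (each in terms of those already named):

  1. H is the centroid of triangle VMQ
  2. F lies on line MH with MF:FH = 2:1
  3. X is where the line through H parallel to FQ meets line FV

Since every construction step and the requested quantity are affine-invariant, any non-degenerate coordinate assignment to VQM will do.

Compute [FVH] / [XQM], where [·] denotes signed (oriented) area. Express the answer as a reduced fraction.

[FVH]:[XQM] = 5/17

Choose coordinates V = (0, 0), Q = (1, 0), M = (0, 1).
1. H is the centroid of triangle VMQ ⇒ H = (1/3, 1/3)
2. F lies on line MH with MF:FH = 2:1 ⇒ F = (2/9, 5/9)
3. X is where the line through H parallel to FQ meets line FV ⇒ X = (8/45, 4/9)
2·[FVH] = 1/9, 2·[XQM] = 17/45
[FVH]:[XQM] = 1/9:17/45 = 5/17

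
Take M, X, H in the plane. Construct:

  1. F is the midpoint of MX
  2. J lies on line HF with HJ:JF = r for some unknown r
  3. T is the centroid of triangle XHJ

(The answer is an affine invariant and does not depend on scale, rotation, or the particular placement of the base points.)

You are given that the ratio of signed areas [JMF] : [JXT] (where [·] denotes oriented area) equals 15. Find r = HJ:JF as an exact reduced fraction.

r = 1/5

Assign M = (0, 0), X = (1, 0), H = (0, 1) — the answer is frame-independent, so this choice is without loss of generality.
1. F is the midpoint of MX ⇒ F = (1/2, 0)
2. With HJ:JF = r, write λ = r/(r+1) so J = H + λ·(F−H); J is affine-linear in λ
3. T is the centroid of triangle XHJ ⇒ T is an affine combination of earlier points and hence also affine-linear in λ
Every point depending on J is an affine combination of J and λ-independent points, so each such coordinate is linear in λ; the λ² term in each signed area is a multiple of (F−H)×(F−H) = 0, so 2·[JMF] and 2·[JXT] are each linear in λ. Evaluating at λ=0 and λ=1:
  2·[JMF] = -1/2·λ + 1/2,   2·[JXT] = 1/6·λ
So [JMF]:[JXT] = (-1/2·λ + 1/2) / (1/6·λ). Setting this equal to 15:
  -1/2·λ + 1/2 = 15·(1/6·λ)  ⇒  λ = 1/6
Then r = λ/(1−λ) = (1/6)/(5/6) = 1/5. Check: with r = 1/5, J = (1/12, 5/6) and [JMF]:[JXT] = 15 as required.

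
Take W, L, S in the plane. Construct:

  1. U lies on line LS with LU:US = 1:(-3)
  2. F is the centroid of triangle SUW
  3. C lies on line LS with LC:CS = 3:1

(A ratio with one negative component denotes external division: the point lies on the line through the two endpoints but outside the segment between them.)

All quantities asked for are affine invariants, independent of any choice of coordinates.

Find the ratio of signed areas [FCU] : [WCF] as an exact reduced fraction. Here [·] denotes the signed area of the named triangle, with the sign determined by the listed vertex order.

[FCU]:[WCF] = 5/4

Choose coordinates W = (0, 0), L = (1, 0), S = (0, 1).
1. U lies on line LS with LU:US = 1:(-3) ⇒ U = (3/2, -1/2)
2. F is the centroid of triangle SUW ⇒ F = (1/2, 1/6)
3. C lies on line LS with LC:CS = 3:1 ⇒ C = (1/4, 3/4)
2·[FCU] = -5/12, 2·[WCF] = -1/3
[FCU]:[WCF] = -5/12:-1/3 = 5/4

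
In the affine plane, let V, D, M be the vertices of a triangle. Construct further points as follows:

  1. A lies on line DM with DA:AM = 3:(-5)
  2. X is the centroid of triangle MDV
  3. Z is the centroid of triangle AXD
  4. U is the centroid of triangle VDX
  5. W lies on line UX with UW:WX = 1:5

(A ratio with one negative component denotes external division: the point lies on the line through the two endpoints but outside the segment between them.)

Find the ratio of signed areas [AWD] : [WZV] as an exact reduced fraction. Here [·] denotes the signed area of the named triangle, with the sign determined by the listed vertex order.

[AWD]:[WZV] = 9/5

Work in coordinates with V = (0, 0), D = (1, 0), M = (0, 1).
1. A lies on line DM with DA:AM = 3:(-5) ⇒ A = (5/2, -3/2)
2. X is the centroid of triangle MDV ⇒ X = (1/3, 1/3)
3. Z is the centroid of triangle AXD ⇒ Z = (23/18, -7/18)
4. U is the centroid of triangle VDX ⇒ U = (4/9, 1/9)
5. W lies on line UX with UW:WX = 1:5 ⇒ W = (23/54, 4/27)
2·[AWD] = -23/36, 2·[WZV] = -115/324
[AWD]:[WZV] = -23/36:-115/324 = 9/5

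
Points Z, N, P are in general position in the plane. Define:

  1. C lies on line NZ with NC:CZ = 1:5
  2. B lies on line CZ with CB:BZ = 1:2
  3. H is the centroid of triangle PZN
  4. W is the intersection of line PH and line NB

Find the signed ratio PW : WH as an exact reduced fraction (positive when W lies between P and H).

PW:WH = -3

Assign Z = (0, 0), N = (1, 0), P = (0, 1) — the answer is frame-independent, so this choice is without loss of generality.
1. C lies on line NZ with NC:CZ = 1:5 ⇒ C = (5/6, 0)
2. B lies on line CZ with CB:BZ = 1:2 ⇒ B = (5/9, 0)
3. H is the centroid of triangle PZN ⇒ H = (1/3, 1/3)
4. W is the intersection of line PH and line NB ⇒ W = (1/2, 0)
W = P + t·(H−P) with t = 3/2, so PW:WH = t:(1−t) = 3/2:-1/2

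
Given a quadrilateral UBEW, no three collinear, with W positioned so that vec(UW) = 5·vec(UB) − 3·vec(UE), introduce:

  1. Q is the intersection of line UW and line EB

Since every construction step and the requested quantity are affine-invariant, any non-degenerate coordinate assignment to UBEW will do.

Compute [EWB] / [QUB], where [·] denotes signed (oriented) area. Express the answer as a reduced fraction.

[EWB]:[QUB] = 2/3

Work in coordinates with U = (0, 0), B = (1, 0), E = (0, 1), W = (5, -3).
1. Q is the intersection of line UW and line EB ⇒ Q = (5/2, -3/2)
2·[EWB] = -1, 2·[QUB] = -3/2
[EWB]:[QUB] = -1:-3/2 = 2/3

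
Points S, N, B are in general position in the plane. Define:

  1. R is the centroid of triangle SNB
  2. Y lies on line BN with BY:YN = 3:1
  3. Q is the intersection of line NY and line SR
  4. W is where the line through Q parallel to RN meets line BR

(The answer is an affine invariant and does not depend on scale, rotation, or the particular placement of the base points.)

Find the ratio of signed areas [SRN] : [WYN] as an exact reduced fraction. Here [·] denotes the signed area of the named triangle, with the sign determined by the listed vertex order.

Work in coordinates with S = (0, 0), N = (1, 0), B = (0, 1).
1. R is the centroid of triangle SNB ⇒ R = (1/3, 1/3)
2. Y lies on line BN with BY:YN = 3:1 ⇒ Y = (3/4, 1/4)
3. Q is the intersection of line NY and line SR ⇒ Q = (1/2, 1/2)
4. W is where the line through Q parallel to RN meets line BR ⇒ W = (1/6, 2/3)
2·[SRN] = -1/3, 2·[WYN] = -1/24
[SRN]:[WYN] = -1/3:-1/24 = 8

[SRN]:[WYN] = 8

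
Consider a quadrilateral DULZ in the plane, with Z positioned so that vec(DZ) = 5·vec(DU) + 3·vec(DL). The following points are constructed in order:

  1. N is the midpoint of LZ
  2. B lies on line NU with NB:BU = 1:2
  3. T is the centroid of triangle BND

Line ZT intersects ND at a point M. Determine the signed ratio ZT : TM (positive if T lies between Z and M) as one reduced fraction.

Choose coordinates D = (0, 0), U = (1, 0), L = (0, 1), Z = (5, 3).
1. N is the midpoint of LZ ⇒ N = (5/2, 2)
2. B lies on line NU with NB:BU = 1:2 ⇒ B = (2, 4/3)
3. T is the centroid of triangle BND ⇒ T = (3/2, 10/9)
line ZT meets ND at M = (95/82, 38/41)
T = Z + t·(M−Z) with t = 41/45, so ZT:TM = 41/45:4/45

ZT:TM = 41/4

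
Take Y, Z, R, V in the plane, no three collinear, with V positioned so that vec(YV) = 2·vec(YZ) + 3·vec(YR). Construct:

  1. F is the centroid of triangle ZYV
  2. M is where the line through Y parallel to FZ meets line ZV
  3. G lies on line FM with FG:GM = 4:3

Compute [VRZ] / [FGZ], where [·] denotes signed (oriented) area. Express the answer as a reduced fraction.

[VRZ]:[FGZ] = 7

Assign Y = (0, 0), Z = (1, 0), R = (0, 1), V = (2, 3) — the answer is frame-independent, so this choice is without loss of generality.
1. F is the centroid of triangle ZYV ⇒ F = (1, 1)
2. M is where the line through Y parallel to FZ meets line ZV ⇒ M = (0, -3)
3. G lies on line FM with FG:GM = 4:3 ⇒ G = (3/7, -9/7)
2·[VRZ] = 4, 2·[FGZ] = 4/7
[VRZ]:[FGZ] = 4:4/7 = 7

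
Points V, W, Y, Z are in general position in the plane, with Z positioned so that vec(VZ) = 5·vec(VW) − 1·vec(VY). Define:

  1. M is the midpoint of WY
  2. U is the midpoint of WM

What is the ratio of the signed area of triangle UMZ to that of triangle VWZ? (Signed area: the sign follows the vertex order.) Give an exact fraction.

[UMZ]:[VWZ] = 3/4

Assign V = (0, 0), W = (1, 0), Y = (0, 1), Z = (5, -1) — the answer is frame-independent, so this choice is without loss of generality.
1. M is the midpoint of WY ⇒ M = (1/2, 1/2)
2. U is the midpoint of WM ⇒ U = (3/4, 1/4)
2·[UMZ] = -3/4, 2·[VWZ] = -1
[UMZ]:[VWZ] = -3/4:-1 = 3/4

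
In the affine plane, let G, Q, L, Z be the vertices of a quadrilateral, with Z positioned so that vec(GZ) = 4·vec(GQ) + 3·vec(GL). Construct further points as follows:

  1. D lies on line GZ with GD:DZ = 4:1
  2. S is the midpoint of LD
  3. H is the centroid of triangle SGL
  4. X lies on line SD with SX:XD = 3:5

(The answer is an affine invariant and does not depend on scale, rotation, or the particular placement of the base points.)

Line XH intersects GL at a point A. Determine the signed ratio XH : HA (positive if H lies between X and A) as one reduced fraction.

XH:HA = 25/8

Set G = (0, 0), Q = (1, 0), L = (0, 1), Z = (4, 3); any affine frame gives the same invariant.
1. D lies on line GZ with GD:DZ = 4:1 ⇒ D = (16/5, 12/5)
2. S is the midpoint of LD ⇒ S = (8/5, 17/10)
3. H is the centroid of triangle SGL ⇒ H = (8/15, 9/10)
4. X lies on line SD with SX:XD = 3:5 ⇒ X = (11/5, 157/80)
line XH meets GL at A = (0, 14/25)
H = X + t·(A−X) with t = 25/33, so XH:HA = 25/33:8/33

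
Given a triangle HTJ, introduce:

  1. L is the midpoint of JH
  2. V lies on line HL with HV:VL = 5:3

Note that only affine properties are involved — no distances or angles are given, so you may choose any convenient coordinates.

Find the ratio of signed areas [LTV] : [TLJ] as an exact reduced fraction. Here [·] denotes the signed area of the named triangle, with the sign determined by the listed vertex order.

Set H = (0, 0), T = (1, 0), J = (0, 1); any affine frame gives the same invariant.
1. L is the midpoint of JH ⇒ L = (0, 1/2)
2. V lies on line HL with HV:VL = 5:3 ⇒ V = (0, 5/16)
2·[LTV] = -3/16, 2·[TLJ] = -1/2
[LTV]:[TLJ] = -3/16:-1/2 = 3/8

[LTV]:[TLJ] = 3/8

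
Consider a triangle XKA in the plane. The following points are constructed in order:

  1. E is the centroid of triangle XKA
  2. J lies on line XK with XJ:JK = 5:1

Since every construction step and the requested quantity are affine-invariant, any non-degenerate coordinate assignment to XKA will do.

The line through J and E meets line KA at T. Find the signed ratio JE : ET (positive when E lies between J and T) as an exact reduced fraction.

Choose coordinates X = (0, 0), K = (1, 0), A = (0, 1).
1. E is the centroid of triangle XKA ⇒ E = (1/3, 1/3)
2. J lies on line XK with XJ:JK = 5:1 ⇒ J = (5/6, 0)
line JE meets KA at T = (4/3, -1/3)
E = J + t·(T−J) with t = -1, so JE:ET = -1:2

JE:ET = -1/2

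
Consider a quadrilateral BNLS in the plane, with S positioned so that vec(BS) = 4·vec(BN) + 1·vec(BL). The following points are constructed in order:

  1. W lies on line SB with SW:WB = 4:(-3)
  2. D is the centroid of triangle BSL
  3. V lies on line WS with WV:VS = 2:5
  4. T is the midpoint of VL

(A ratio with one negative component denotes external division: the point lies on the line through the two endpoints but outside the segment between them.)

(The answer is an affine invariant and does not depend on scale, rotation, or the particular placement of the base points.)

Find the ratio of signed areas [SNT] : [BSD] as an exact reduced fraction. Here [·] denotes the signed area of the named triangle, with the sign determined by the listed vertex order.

[SNT]:[BSD] = -18/7

Choose coordinates B = (0, 0), N = (1, 0), L = (0, 1), S = (4, 1).
1. W lies on line SB with SW:WB = 4:(-3) ⇒ W = (-12, -3)
2. D is the centroid of triangle BSL ⇒ D = (4/3, 2/3)
3. V lies on line WS with WV:VS = 2:5 ⇒ V = (-52/7, -13/7)
4. T is the midpoint of VL ⇒ T = (-26/7, -3/7)
2·[SNT] = -24/7, 2·[BSD] = 4/3
[SNT]:[BSD] = -24/7:4/3 = -18/7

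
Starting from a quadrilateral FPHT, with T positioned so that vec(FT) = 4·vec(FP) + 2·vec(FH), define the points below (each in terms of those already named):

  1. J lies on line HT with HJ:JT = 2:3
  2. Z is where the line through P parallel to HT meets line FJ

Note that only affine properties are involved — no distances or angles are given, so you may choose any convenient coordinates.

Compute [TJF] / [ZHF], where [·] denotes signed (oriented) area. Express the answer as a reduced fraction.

[TJF]:[ZHF] = -6

Work in coordinates with F = (0, 0), P = (1, 0), H = (0, 1), T = (4, 2).
1. J lies on line HT with HJ:JT = 2:3 ⇒ J = (8/5, 7/5)
2. Z is where the line through P parallel to HT meets line FJ ⇒ Z = (-2/5, -7/20)
2·[TJF] = 12/5, 2·[ZHF] = -2/5
[TJF]:[ZHF] = 12/5:-2/5 = -6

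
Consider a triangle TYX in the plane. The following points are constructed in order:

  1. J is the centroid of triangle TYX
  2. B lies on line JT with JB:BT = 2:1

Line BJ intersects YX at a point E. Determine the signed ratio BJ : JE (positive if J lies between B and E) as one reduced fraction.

BJ:JE = 4/3

Choose coordinates T = (0, 0), Y = (1, 0), X = (0, 1).
1. J is the centroid of triangle TYX ⇒ J = (1/3, 1/3)
2. B lies on line JT with JB:BT = 2:1 ⇒ B = (1/9, 1/9)
line BJ meets YX at E = (1/2, 1/2)
J = B + t·(E−B) with t = 4/7, so BJ:JE = 4/7:3/7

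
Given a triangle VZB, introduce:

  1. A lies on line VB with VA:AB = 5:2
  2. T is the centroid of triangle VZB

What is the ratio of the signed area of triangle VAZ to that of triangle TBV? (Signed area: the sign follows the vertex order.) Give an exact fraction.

Work in coordinates with V = (0, 0), Z = (1, 0), B = (0, 1).
1. A lies on line VB with VA:AB = 5:2 ⇒ A = (0, 5/7)
2. T is the centroid of triangle VZB ⇒ T = (1/3, 1/3)
2·[VAZ] = -5/7, 2·[TBV] = 1/3
[VAZ]:[TBV] = -5/7:1/3 = -15/7

[VAZ]:[TBV] = -15/7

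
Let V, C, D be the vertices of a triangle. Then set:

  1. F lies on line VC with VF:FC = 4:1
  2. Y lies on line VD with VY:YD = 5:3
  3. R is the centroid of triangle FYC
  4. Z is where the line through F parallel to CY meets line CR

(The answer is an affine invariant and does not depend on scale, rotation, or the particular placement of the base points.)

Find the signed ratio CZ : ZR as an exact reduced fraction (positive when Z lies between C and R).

CZ:ZR = -3/2

Choose coordinates V = (0, 0), C = (1, 0), D = (0, 1).
1. F lies on line VC with VF:FC = 4:1 ⇒ F = (4/5, 0)
2. Y lies on line VD with VY:YD = 5:3 ⇒ Y = (0, 5/8)
3. R is the centroid of triangle FYC ⇒ R = (3/5, 5/24)
4. Z is where the line through F parallel to CY meets line CR ⇒ Z = (-1/5, 5/8)
Z = C + t·(R−C) with t = 3, so CZ:ZR = t:(1−t) = 3:-2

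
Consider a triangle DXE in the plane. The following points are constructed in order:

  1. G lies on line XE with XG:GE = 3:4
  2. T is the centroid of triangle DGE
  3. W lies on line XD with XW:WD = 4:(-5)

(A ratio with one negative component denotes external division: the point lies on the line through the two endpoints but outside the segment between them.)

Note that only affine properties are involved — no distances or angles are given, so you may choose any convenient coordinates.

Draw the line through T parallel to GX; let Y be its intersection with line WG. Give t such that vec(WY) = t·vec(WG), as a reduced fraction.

Work in coordinates with D = (0, 0), X = (1, 0), E = (0, 1).
1. G lies on line XE with XG:GE = 3:4 ⇒ G = (4/7, 3/7)
2. T is the centroid of triangle DGE ⇒ T = (4/21, 10/21)
3. W lies on line XD with XW:WD = 4:(-5) ⇒ W = (5, 0)
through T parallel to GX: direction (3/7, -3/7); meets WG at Y = (17/84, 13/28)
Y = W + t·(G−W) with t = 13/12

t = 13/12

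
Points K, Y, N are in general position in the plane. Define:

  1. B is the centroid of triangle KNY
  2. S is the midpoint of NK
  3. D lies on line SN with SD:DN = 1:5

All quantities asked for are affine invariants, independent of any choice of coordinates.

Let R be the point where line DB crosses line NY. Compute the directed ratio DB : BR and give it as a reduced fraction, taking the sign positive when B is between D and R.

Choose coordinates K = (0, 0), Y = (1, 0), N = (0, 1).
1. B is the centroid of triangle KNY ⇒ B = (1/3, 1/3)
2. S is the midpoint of NK ⇒ S = (0, 1/2)
3. D lies on line SN with SD:DN = 1:5 ⇒ D = (0, 7/12)
line DB meets NY at R = (5/3, -2/3)
B = D + t·(R−D) with t = 1/5, so DB:BR = 1/5:4/5

DB:BR = 1/4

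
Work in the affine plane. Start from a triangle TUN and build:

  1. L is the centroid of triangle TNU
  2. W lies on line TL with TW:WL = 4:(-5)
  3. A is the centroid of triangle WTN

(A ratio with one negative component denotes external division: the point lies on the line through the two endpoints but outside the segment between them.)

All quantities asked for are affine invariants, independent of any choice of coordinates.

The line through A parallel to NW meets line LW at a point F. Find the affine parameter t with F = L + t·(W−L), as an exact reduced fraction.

t = 11/15

Work in coordinates with T = (0, 0), U = (1, 0), N = (0, 1).
1. L is the centroid of triangle TNU ⇒ L = (1/3, 1/3)
2. W lies on line TL with TW:WL = 4:(-5) ⇒ W = (-4/3, -4/3)
3. A is the centroid of triangle WTN ⇒ A = (-4/9, -1/9)
through A parallel to NW: direction (-4/3, -7/3); meets LW at F = (-8/9, -8/9)
F = L + t·(W−L) with t = 11/15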